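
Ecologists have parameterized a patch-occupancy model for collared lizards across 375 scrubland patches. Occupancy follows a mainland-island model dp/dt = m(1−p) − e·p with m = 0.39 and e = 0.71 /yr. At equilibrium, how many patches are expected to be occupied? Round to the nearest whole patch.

133

p* = m/(m+e) = 0.39/1.1000 = 0.3545.
Expected occupied patches = N × p* = 375 × 0.3545 = 132.95 ≈ 133.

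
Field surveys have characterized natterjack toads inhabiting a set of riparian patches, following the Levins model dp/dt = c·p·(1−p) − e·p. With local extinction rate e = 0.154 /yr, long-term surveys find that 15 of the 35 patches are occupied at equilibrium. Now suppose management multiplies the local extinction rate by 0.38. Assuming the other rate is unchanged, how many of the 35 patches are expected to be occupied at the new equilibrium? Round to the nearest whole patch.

27

Observed p* = 15/35 = 0.42857.
Balance c(1−p*) = e gives c = e/(1 − 0.42857) = 0.154/0.57143 = 0.26950.
New p* = 1 − e/c = 1 − 0.05852/0.26950 = 0.78286.
Expected occupied = 35 × 0.78286 = 27.40 ≈ 27.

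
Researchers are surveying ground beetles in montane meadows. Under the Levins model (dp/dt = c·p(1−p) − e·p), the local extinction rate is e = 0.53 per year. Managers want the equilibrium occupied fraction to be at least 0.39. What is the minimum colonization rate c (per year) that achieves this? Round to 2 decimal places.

p* = 1 − e/c ≥ 0.39 requires e/c ≤ 0.6100, i.e. c ≥ e/0.6100.
c_min = 0.53/0.6100 = 0.8689.

0.87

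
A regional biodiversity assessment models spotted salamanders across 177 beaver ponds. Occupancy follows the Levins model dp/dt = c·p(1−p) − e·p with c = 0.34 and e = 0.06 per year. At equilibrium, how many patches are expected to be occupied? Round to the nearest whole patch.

146

p* = 1 − e/c = 1 − 0.06/0.34 = 0.8235.
Expected occupied patches = N × p* = 177 × 0.8235 = 145.76 ≈ 146.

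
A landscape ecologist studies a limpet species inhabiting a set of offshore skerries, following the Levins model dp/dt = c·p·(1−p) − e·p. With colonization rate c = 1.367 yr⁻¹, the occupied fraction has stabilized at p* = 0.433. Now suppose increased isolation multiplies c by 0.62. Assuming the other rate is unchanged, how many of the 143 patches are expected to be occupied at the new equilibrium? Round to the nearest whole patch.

12

Balance c(1−p*) = e gives e = 1.367×(1 − 0.43300) = 0.77509.
New p* = 1 − e/c = 1 − 0.77509/0.84754 = 0.08548.
Expected occupied = 143 × 0.08548 = 12.22 ≈ 12.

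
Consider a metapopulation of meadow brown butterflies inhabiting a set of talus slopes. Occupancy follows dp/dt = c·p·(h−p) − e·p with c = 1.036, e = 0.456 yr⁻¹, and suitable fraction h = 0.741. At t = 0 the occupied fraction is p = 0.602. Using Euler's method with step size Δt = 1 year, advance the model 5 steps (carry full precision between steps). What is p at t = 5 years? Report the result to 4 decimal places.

0.3180

Update rule: p ← p + [c·p·(h−p) − e·p]·Δt with Δt = 1.
t = 1: p = 0.60200 + (-0.18782) = 0.41418
t = 2: p = 0.41418 + (-0.04863) = 0.36555
t = 3: p = 0.36555 + (-0.02450) = 0.34104
t = 4: p = 0.34104 + (-0.01420) = 0.32684
t = 5: p = 0.32684 + (-0.00880) = 0.31804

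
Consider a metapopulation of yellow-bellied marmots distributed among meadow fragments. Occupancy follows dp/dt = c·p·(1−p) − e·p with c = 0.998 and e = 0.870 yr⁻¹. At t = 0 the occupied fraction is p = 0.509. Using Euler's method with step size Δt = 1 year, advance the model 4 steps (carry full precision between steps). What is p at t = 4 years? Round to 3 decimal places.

0.202

Update rule: p ← p + [c·p·(1−p) − e·p]·Δt with Δt = 1.
t = 1: p = 0.50900 + (-0.19341) = 0.31559
t = 2: p = 0.31559 + (-0.05900) = 0.25659
t = 3: p = 0.25659 + (-0.03286) = 0.22373
t = 4: p = 0.22373 + (-0.02132) = 0.20241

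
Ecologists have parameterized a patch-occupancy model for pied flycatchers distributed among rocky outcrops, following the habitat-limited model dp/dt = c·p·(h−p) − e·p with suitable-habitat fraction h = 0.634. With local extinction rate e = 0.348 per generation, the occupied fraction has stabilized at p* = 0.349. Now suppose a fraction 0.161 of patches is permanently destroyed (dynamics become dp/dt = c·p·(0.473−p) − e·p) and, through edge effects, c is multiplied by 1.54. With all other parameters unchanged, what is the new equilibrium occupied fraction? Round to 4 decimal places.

0.2879

Balance c(h−p*) = e gives c = e/(0.634 − 0.34900) = 0.348/0.28500 = 1.22105.
New p* = 0.473 − e/c = 0.473 − 0.34800/1.88042 = 0.28793.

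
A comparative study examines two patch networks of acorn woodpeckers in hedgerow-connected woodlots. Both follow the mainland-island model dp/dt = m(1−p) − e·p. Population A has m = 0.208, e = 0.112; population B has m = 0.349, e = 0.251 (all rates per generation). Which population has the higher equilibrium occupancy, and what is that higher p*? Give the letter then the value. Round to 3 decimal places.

A, 0.650

A: p*_A = m/(m+e) = 0.208/0.3200 = 0.6500.
B: p*_B = 0.349/0.6000 = 0.5817.
A is higher at 0.6500.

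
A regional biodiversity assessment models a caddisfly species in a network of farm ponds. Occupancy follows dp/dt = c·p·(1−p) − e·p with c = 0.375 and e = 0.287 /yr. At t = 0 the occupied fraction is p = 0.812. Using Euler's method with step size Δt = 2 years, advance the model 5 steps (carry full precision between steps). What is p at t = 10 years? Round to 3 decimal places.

0.295

Update rule: p ← p + [c·p·(1−p) − e·p]·Δt with Δt = 2.
  1  |  dp/dt·Δt = -0.351596  |  p_1 = 0.460404
  2  |  dp/dt·Δt = -0.077948  |  p_2 = 0.382456
  3  |  dp/dt·Δt = -0.042392  |  p_3 = 0.340064
  4  |  dp/dt·Δt = -0.026881  |  p_4 = 0.313183
  5  |  dp/dt·Δt = -0.018442  |  p_5 = 0.294740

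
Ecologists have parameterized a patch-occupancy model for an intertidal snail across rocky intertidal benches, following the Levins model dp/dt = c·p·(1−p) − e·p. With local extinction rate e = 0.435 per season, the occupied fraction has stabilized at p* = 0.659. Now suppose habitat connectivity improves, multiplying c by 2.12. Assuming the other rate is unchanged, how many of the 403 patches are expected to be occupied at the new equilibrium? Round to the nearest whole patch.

Balance c(1−p*) = e gives c = e/(1 − 0.65900) = 0.435/0.34100 = 1.27566.
New p* = 1 − e/c = 1 − 0.43500/2.70440 = 0.83915.
Expected occupied = 403 × 0.83915 = 338.18 ≈ 338.

338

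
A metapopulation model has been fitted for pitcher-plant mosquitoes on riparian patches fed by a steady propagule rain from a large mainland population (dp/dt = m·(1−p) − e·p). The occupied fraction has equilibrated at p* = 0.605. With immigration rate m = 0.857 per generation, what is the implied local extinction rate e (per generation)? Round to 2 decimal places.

0.56

At equilibrium m(1−p*) = e·p*, so e = m(1−p*)/p*.
e = 0.857 × 0.3950 / 0.605 = 0.5595.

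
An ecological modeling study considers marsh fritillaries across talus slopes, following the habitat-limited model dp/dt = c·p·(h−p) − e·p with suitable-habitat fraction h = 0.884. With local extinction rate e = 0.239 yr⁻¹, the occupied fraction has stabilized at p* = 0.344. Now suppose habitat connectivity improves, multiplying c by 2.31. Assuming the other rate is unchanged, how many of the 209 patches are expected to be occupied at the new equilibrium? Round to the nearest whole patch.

136

Balance c(h−p*) = e gives c = e/(0.884 − 0.34400) = 0.239/0.54000 = 0.44259.
New p* = 0.884 − e/c = 0.884 − 0.23900/1.02238 = 0.65023.
Expected occupied = 209 × 0.65023 = 135.90 ≈ 136.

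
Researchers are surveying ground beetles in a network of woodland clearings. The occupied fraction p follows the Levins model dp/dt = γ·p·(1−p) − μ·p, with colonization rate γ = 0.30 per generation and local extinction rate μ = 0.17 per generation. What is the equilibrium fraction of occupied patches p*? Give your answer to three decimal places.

Setting dp/dt = 0 and dividing through by p* gives γ·(1−p*) = μ.
So p* = 1 − μ/γ = 1 − 0.17/0.30 = 1 − 0.5667 = 0.4333.

0.433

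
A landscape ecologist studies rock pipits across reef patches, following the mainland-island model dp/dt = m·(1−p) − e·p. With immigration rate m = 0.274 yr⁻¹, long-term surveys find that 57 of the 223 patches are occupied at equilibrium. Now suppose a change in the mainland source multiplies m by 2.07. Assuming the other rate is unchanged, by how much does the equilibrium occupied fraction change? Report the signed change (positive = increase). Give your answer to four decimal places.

Observed p* = 57/223 = 0.25561.
Balance m(1−p*) = e·p* gives e = m(1−p*)/p* = 0.274×0.74439/0.25561 = 0.79795.
New p* = m/(m+e) = 0.56718/(0.56718+0.79795) = 0.41548.
Δp* = 0.41548 − 0.25561 = +0.15987.

0.1599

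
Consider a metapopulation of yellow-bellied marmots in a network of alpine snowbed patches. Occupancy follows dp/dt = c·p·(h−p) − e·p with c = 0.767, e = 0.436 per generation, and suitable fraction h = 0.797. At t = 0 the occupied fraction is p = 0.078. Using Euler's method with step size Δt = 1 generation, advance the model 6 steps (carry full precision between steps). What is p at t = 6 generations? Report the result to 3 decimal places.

0.136

Update rule: p ← p + [c·p·(h−p) − e·p]·Δt with Δt = 1.
t = 1: p = 0.07800 + (+0.00901) = 0.08701
t = 2: p = 0.08701 + (+0.00945) = 0.09645
t = 3: p = 0.09645 + (+0.00977) = 0.10623
t = 4: p = 0.10623 + (+0.00997) = 0.11619
t = 5: p = 0.11619 + (+0.01001) = 0.12621
t = 6: p = 0.12621 + (+0.00991) = 0.13611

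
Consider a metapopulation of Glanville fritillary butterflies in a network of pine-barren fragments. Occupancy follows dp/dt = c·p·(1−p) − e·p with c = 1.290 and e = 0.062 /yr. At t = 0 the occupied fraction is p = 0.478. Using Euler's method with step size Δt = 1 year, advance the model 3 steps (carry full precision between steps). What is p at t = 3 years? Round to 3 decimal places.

0.952

Update rule: p ← p + [c·p·(1−p) − e·p]·Δt with Δt = 1.
p: 0.47800 → 0.77024  (Δp = +0.29224)
p: 0.77024 → 0.95078  (Δp = +0.18054)
p: 0.95078 → 0.95220  (Δp = +0.00142)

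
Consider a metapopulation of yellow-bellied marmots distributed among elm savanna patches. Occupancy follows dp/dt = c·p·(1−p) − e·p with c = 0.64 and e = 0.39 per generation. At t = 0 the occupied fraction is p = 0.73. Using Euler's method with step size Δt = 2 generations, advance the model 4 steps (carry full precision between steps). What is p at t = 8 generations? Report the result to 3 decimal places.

Update rule: p ← p + [c·p·(1−p) − e·p]·Δt with Δt = 2.
  1  |  dp/dt·Δt = -0.317112  |  p_1 = 0.412888
  2  |  dp/dt·Δt = -0.011766  |  p_2 = 0.401122
  3  |  dp/dt·Δt = -0.005390  |  p_3 = 0.395732
  4  |  dp/dt·Δt = -0.002587  |  p_4 = 0.393145

0.393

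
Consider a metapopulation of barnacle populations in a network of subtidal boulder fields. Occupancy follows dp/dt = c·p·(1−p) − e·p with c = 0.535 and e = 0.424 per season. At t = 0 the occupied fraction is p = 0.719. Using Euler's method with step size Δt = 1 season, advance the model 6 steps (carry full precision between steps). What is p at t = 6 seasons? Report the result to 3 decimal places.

Update rule: p ← p + [c·p·(1−p) − e·p]·Δt with Δt = 1.
  1  |  dp/dt·Δt = -0.196765  |  p_1 = 0.522235
  2  |  dp/dt·Δt = -0.087942  |  p_2 = 0.434293
  3  |  dp/dt·Δt = -0.052700  |  p_3 = 0.381593
  4  |  dp/dt·Δt = -0.035546  |  p_4 = 0.346047
  5  |  dp/dt·Δt = -0.025654  |  p_5 = 0.320392
  6  |  dp/dt·Δt = -0.019355  |  p_6 = 0.301038

0.301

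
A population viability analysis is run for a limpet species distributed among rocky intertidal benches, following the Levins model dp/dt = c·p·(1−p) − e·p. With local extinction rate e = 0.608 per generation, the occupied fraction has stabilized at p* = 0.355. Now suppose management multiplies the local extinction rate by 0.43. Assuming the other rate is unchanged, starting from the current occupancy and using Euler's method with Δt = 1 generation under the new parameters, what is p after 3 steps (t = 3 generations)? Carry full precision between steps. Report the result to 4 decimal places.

Balance c(1−p*) = e gives c = e/(1 − 0.35500) = 0.608/0.64500 = 0.94264.
Starting from p₀ = 0.35500; update p ← p + (dp/dt)·Δt with the new parameters.
p: 0.35500 → 0.47803  (Δp = +0.12303)
p: 0.47803 → 0.58826  (Δp = +0.11023)
p: 0.58826 → 0.66278  (Δp = +0.07452)

0.6628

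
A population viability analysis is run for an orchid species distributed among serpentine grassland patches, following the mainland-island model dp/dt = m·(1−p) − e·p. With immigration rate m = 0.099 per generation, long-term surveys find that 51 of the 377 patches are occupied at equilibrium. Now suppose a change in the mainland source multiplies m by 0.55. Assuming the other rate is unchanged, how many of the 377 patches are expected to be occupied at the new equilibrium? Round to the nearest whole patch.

30

Observed p* = 51/377 = 0.13528.
Balance m(1−p*) = e·p* gives e = m(1−p*)/p* = 0.099×0.86472/0.13528 = 0.63282.
New p* = m/(m+e) = 0.05445/(0.05445+0.63282) = 0.07923.
Expected occupied = 377 × 0.07923 = 29.87 ≈ 30.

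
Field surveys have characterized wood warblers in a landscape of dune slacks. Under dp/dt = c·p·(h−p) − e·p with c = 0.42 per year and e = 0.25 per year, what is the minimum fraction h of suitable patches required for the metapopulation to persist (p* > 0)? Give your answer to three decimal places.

0.595

p* = h − e/c is positive only when h > e/c.
h_min = e/c = 0.25/0.42 = 0.5952.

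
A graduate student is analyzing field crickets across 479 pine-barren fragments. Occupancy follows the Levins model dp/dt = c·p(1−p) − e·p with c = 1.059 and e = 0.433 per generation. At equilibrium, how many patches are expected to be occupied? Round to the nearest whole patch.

p* = 1 − e/c = 1 − 0.433/1.059 = 0.5911.
Expected occupied patches = N × p* = 479 × 0.5911 = 283.15 ≈ 283.

283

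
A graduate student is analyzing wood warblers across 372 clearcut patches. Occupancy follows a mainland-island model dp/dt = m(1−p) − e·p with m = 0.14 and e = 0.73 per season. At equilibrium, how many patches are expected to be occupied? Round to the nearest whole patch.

p* = m/(m+e) = 0.14/0.8700 = 0.1609.
Expected occupied patches = N × p* = 372 × 0.1609 = 59.86 ≈ 60.

60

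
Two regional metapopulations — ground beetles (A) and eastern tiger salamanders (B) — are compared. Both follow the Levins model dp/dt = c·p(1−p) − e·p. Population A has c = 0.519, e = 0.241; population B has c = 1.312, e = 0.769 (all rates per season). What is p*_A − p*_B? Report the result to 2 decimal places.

A: p*_A = 1 − 0.241/0.519 = 0.5356.
B: p*_B = 1 − 0.769/1.312 = 0.4139.
p*_A − p*_B = 0.5356 − 0.4139 = 0.1218.

0.12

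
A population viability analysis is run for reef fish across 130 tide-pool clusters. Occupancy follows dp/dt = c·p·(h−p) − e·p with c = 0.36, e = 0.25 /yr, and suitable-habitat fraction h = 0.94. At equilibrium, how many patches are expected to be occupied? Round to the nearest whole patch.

p* = h − e/c = 0.94 − 0.6944 = 0.2456.
Expected occupied patches = N × p* = 130 × 0.2456 = 31.92 ≈ 32.

32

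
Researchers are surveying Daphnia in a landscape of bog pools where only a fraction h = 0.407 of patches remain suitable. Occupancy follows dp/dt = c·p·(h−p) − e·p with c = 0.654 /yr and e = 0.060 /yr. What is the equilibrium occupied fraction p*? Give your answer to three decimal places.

0.315

Setting dp/dt = 0 and dividing by p* gives c·(h−p*) = e.
So p* = h − e/c = 0.407 − 0.060/0.654 = 0.407 − 0.0917 = 0.3153.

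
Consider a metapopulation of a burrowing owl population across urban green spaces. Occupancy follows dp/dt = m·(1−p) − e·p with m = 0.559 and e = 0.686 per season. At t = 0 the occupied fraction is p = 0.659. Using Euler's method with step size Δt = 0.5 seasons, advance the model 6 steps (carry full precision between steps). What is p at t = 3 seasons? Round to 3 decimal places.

Update rule: p ← p + [m·(1−p) − e·p]·Δt with Δt = 0.5.
step 1: Δp = -0.13073, p = 0.52827
step 2: Δp = -0.04935, p = 0.47892
step 3: Δp = -0.01863, p = 0.46029
step 4: Δp = -0.00703, p = 0.45326
step 5: Δp = -0.00265, p = 0.45061
step 6: Δp = -0.00100, p = 0.44960

0.450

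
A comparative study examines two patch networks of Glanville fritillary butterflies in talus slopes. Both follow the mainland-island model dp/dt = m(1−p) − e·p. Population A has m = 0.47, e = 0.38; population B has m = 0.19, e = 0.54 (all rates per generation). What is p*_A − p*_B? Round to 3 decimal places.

0.293

A: p*_A = m/(m+e) = 0.47/0.8500 = 0.5529.
B: p*_B = 0.19/0.7300 = 0.2603.
p*_A − p*_B = 0.5529 − 0.2603 = 0.2927.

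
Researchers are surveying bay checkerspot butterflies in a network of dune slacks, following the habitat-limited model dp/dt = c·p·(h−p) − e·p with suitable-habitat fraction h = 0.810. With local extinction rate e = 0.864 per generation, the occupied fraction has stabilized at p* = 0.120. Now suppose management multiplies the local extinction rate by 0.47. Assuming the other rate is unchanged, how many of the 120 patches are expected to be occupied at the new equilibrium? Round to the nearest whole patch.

58

Balance c(h−p*) = e gives c = e/(0.81 − 0.12000) = 0.864/0.69000 = 1.25217.
New p* = 0.81 − e/c = 0.81 − 0.40608/1.25217 = 0.48570.
Expected occupied = 120 × 0.48570 = 58.28 ≈ 58.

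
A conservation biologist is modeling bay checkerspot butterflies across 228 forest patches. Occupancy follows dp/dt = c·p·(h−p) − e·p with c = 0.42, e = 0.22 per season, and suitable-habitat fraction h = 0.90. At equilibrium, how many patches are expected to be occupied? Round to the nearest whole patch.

p* = h − e/c = 0.90 − 0.5238 = 0.3762.
Expected occupied patches = N × p* = 228 × 0.3762 = 85.77 ≈ 86.

86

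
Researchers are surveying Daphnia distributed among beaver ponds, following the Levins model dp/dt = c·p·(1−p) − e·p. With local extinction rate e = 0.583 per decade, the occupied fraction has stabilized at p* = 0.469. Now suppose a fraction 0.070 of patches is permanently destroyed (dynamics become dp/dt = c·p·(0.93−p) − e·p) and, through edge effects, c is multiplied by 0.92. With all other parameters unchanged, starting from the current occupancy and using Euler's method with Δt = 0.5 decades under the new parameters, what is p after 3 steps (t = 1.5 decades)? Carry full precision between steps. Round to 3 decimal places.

0.407

Balance c(1−p*) = e gives c = e/(1 − 0.46900) = 0.583/0.53100 = 1.09793.
Starting from p₀ = 0.46900; update p ← p + (dp/dt)·Δt with the new parameters.
  1  |  dp/dt·Δt = -0.027518  |  p_1 = 0.441482
  2  |  dp/dt·Δt = -0.019768  |  p_2 = 0.421715
  3  |  dp/dt·Δt = -0.014672  |  p_3 = 0.407042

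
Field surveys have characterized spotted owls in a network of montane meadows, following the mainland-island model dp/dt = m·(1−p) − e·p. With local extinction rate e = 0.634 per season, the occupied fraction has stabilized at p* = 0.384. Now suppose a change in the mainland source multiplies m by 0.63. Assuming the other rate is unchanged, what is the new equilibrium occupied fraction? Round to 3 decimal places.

0.282

Balance m(1−p*) = e·p* gives m = e·p*/(1−p*) = 0.634×0.38400/0.61600 = 0.39522.
New p* = m/(m+e) = 0.24899/(0.24899+0.63400) = 0.28199.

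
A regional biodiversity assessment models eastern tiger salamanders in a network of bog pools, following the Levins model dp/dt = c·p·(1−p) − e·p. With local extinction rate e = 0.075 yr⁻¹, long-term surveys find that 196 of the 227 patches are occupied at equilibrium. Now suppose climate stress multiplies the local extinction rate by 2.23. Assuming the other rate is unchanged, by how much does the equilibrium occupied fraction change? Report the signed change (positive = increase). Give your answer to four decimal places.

-0.1680

Observed p* = 196/227 = 0.86344.
Balance c(1−p*) = e gives c = e/(1 − 0.86344) = 0.075/0.13656 = 0.54921.
New p* = 1 − e/c = 1 − 0.16725/0.54921 = 0.69547.
Δp* = 0.69547 − 0.86344 = -0.16797.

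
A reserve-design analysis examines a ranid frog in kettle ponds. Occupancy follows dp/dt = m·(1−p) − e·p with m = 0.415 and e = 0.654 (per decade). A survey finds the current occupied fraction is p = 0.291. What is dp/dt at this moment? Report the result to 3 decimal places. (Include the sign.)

0.104

Colonization term: m·(1−p) = 0.415×0.7090 = 0.29424.
Extinction term: e·p = 0.19031.
dp/dt = 0.29424 − 0.19031 = 0.10392.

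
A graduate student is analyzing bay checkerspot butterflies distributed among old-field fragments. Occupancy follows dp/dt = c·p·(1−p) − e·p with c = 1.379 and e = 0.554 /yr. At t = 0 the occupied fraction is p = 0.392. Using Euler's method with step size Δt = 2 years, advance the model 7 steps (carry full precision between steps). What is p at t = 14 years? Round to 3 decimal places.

Update rule: p ← p + [c·p·(1−p) − e·p]·Δt with Δt = 2.
p: 0.39200 → 0.61499  (Δp = +0.22299)
p: 0.61499 → 0.58661  (Δp = -0.02839)
p: 0.58661 → 0.60546  (Δp = +0.01885)
p: 0.60546 → 0.59344  (Δp = -0.01202)
p: 0.59344 → 0.60133  (Δp = +0.00789)
p: 0.60133 → 0.59624  (Δp = -0.00509)
p: 0.59624 → 0.59956  (Δp = +0.00332)

0.600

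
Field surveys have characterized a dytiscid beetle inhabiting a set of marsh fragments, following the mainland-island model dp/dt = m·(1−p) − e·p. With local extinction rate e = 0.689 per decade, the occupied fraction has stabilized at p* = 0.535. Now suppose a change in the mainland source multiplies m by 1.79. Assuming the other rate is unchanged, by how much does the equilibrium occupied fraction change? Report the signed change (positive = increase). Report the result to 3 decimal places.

0.138

Balance m(1−p*) = e·p* gives m = e·p*/(1−p*) = 0.689×0.53500/0.46500 = 0.79272.
New p* = m/(m+e) = 1.41897/(1.41897+0.68900) = 0.67315.
Δp* = 0.67315 − 0.53500 = +0.13815.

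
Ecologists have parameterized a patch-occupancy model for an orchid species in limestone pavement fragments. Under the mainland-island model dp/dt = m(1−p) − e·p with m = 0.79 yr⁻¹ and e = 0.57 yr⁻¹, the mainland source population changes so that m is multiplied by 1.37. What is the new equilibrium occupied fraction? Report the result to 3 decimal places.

0.655

Before: p* = 0.79/(0.79+0.57) = 0.5809.
After: m = 1.0823, e = 0.57; p* = 1.0823/1.6523 = 0.6550.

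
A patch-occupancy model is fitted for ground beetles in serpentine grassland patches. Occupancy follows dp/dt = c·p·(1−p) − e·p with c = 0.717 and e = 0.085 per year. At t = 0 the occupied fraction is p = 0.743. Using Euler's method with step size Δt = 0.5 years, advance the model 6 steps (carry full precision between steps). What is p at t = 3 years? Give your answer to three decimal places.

Update rule: p ← p + [c·p·(1−p) − e·p]·Δt with Δt = 0.5.
p: 0.74300 → 0.77988  (Δp = +0.03688)
p: 0.77988 → 0.80828  (Δp = +0.02840)
p: 0.80828 → 0.82948  (Δp = +0.02120)
p: 0.82948 → 0.84493  (Δp = +0.01545)
p: 0.84493 → 0.85600  (Δp = +0.01106)
p: 0.85600 → 0.86381  (Δp = +0.00781)

0.864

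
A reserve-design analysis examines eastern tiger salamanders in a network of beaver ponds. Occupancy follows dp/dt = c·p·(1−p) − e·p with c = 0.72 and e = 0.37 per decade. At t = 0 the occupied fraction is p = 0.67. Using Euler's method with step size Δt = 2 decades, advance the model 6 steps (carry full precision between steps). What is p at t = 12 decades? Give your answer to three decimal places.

0.486

Update rule: p ← p + [c·p·(1−p) − e·p]·Δt with Δt = 2.
t = 2: p = 0.67000 + (-0.17742) = 0.49258
t = 4: p = 0.49258 + (-0.00459) = 0.48799
t = 6: p = 0.48799 + (-0.00132) = 0.48667
t = 8: p = 0.48667 + (-0.00039) = 0.48628
t = 10: p = 0.48628 + (-0.00012) = 0.48616
t = 12: p = 0.48616 + (-0.00004) = 0.48613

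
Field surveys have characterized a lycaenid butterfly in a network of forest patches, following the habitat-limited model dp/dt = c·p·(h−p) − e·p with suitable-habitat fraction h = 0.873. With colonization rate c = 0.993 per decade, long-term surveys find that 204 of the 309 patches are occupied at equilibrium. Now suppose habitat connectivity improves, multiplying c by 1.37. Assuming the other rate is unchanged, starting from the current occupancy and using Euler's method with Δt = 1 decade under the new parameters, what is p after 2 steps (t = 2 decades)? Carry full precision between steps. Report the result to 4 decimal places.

Observed p* = 204/309 = 0.66019.
Balance c(h−p*) = e gives e = 0.993×(0.873 − 0.66019) = 0.21132.
Starting from p₀ = 0.66019; update p ← p + (dp/dt)·Δt with the new parameters.
  1  |  dp/dt·Δt = +0.051619  |  p_1 = 0.711813
  2  |  dp/dt·Δt = +0.005669  |  p_2 = 0.717482

0.7175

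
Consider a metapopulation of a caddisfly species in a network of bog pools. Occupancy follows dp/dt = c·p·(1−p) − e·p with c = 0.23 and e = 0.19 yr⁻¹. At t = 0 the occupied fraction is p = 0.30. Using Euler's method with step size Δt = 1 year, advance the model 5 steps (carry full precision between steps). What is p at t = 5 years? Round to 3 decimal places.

0.264

Update rule: p ← p + [c·p·(1−p) − e·p]·Δt with Δt = 1.
t = 1: p = 0.30000 + (-0.00870) = 0.29130
t = 2: p = 0.29130 + (-0.00786) = 0.28344
t = 3: p = 0.28344 + (-0.00714) = 0.27630
t = 4: p = 0.27630 + (-0.00651) = 0.26979
t = 5: p = 0.26979 + (-0.00595) = 0.26384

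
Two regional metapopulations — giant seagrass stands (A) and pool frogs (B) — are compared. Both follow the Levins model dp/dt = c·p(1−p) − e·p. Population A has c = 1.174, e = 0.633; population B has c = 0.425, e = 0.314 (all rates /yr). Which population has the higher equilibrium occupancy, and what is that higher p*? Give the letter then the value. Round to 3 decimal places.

A: p*_A = 1 − 0.633/1.174 = 0.4608.
B: p*_B = 1 − 0.314/0.425 = 0.2612.
A is higher at 0.4608.

A, 0.461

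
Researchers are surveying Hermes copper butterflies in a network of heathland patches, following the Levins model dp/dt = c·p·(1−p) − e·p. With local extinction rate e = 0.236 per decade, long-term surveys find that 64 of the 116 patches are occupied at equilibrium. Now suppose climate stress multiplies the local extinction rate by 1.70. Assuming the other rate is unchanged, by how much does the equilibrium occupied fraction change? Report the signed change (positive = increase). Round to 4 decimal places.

Observed p* = 64/116 = 0.55172.
Balance c(1−p*) = e gives c = e/(1 − 0.55172) = 0.236/0.44828 = 0.52646.
New p* = 1 − e/c = 1 − 0.40120/0.52646 = 0.23793.
Δp* = 0.23793 − 0.55172 = -0.31379.

-0.3138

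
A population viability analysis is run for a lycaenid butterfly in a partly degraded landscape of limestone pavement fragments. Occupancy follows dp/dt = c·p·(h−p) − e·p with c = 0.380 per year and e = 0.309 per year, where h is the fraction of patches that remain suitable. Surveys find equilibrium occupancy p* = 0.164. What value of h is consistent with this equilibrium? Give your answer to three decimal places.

At equilibrium c(h−p*) = e, so h = p* + e/c.
h = 0.164 + 0.309/0.380 = 0.164 + 0.8132 = 0.9772.

0.977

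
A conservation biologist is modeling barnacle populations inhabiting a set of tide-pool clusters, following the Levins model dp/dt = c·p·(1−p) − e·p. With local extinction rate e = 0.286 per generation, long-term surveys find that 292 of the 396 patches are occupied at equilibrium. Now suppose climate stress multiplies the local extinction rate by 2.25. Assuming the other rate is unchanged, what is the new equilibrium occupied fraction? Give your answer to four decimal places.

0.4091

Observed p* = 292/396 = 0.73737.
Balance c(1−p*) = e gives c = e/(1 − 0.73737) = 0.286/0.26263 = 1.08898.
New p* = 1 − e/c = 1 − 0.64350/1.08898 = 0.40908.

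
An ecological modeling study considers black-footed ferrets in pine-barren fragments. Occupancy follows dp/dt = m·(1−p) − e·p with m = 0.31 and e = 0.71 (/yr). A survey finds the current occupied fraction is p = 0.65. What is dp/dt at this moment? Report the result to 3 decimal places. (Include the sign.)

Colonization term: m·(1−p) = 0.31×0.3500 = 0.10850.
Extinction term: e·p = 0.46150.
dp/dt = 0.10850 − 0.46150 = -0.35300.

-0.353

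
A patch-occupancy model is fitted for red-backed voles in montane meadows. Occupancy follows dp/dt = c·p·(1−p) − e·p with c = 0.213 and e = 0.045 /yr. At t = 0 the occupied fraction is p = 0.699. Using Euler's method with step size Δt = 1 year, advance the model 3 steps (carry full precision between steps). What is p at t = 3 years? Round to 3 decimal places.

0.734

Update rule: p ← p + [c·p·(1−p) − e·p]·Δt with Δt = 1.
t = 1: p = 0.69900 + (+0.01336) = 0.71236
t = 2: p = 0.71236 + (+0.01159) = 0.72395
t = 3: p = 0.72395 + (+0.00999) = 0.73394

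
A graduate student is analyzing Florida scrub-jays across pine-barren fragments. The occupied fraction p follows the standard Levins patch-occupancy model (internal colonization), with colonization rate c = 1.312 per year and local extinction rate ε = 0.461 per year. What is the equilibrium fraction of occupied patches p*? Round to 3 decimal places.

0.649

At equilibrium, colonization balances extinction: c·p*·(1−p*) = ε·p*.
So p* = 1 − ε/c = 1 − 0.461/1.312 = 1 − 0.3514 = 0.6486.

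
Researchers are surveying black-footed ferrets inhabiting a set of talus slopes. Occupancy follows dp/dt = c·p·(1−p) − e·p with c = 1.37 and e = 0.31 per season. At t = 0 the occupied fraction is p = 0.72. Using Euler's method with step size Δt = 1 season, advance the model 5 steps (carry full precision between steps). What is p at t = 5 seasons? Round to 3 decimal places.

Update rule: p ← p + [c·p·(1−p) − e·p]·Δt with Δt = 1.
  1  |  dp/dt·Δt = +0.052992  |  p_1 = 0.772992
  2  |  dp/dt·Δt = +0.000774  |  p_2 = 0.773766
  3  |  dp/dt·Δt = -0.000046  |  p_3 = 0.773720
  4  |  dp/dt·Δt = +0.000003  |  p_4 = 0.773723
  5  |  dp/dt·Δt = -0.000000  |  p_5 = 0.773723

0.774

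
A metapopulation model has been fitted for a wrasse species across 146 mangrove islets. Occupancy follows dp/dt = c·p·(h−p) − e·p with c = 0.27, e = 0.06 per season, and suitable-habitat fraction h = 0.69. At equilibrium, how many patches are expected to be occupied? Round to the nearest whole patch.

68

p* = h − e/c = 0.69 − 0.2222 = 0.4678.
Expected occupied patches = N × p* = 146 × 0.4678 = 68.30 ≈ 68.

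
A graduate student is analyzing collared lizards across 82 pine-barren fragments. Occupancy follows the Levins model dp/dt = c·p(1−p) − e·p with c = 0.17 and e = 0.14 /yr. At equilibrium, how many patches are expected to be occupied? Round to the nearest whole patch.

14

p* = 1 − e/c = 1 − 0.14/0.17 = 0.1765.
Expected occupied patches = N × p* = 82 × 0.1765 = 14.47 ≈ 14.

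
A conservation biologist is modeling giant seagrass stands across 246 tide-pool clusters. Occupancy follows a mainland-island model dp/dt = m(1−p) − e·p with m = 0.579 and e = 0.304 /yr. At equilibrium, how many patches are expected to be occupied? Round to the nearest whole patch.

161

p* = m/(m+e) = 0.579/0.8830 = 0.6557.
Expected occupied patches = N × p* = 246 × 0.6557 = 161.31 ≈ 161.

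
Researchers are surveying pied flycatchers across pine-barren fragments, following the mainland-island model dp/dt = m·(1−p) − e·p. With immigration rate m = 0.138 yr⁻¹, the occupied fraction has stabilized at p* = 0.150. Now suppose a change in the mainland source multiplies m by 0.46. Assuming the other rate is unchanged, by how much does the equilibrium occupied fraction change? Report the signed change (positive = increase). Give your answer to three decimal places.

Balance m(1−p*) = e·p* gives e = m(1−p*)/p* = 0.138×0.85000/0.15000 = 0.78200.
New p* = m/(m+e) = 0.06348/(0.06348+0.78200) = 0.07508.
Δp* = 0.07508 − 0.15000 = -0.07492.

-0.075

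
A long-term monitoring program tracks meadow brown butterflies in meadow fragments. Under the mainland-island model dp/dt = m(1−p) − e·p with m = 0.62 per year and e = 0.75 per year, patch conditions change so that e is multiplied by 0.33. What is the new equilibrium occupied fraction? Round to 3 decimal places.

0.715

Before: p* = 0.62/(0.62+0.75) = 0.4526.
After: m = 0.62, e = 0.2475; p* = 0.62/0.8675 = 0.7147.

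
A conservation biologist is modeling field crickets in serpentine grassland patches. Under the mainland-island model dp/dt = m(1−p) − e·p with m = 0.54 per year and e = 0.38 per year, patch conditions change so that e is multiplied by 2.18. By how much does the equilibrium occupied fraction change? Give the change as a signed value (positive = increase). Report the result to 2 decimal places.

-0.19

Before: p* = 0.54/(0.54+0.38) = 0.5870.
After: m = 0.54, e = 0.8284; p* = 0.54/1.3684 = 0.3946.
Δp* = 0.3946 − 0.5870 = -0.1923.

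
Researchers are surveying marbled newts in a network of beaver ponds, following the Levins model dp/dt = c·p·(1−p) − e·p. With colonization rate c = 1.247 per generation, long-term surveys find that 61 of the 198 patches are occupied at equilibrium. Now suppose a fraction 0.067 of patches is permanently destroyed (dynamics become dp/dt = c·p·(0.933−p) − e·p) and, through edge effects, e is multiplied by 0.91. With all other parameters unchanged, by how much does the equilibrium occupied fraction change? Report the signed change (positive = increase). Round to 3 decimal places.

Observed p* = 61/198 = 0.30808.
Balance c(1−p*) = e gives e = 1.247×(1 − 0.30808) = 0.86282.
New p* = 0.933 − e/c = 0.933 − 0.78517/1.24700 = 0.30335.
Δp* = 0.30335 − 0.30808 = -0.00473.

-0.005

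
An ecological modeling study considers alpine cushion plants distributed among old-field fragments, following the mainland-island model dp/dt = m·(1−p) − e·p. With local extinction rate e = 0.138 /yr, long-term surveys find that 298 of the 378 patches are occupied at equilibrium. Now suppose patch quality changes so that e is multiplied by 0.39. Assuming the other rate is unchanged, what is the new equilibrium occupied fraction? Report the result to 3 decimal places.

0.905

Observed p* = 298/378 = 0.78836.
Balance m(1−p*) = e·p* gives m = e·p*/(1−p*) = 0.138×0.78836/0.21164 = 0.51405.
New p* = m/(m+e) = 0.51405/(0.51405+0.05382) = 0.90522.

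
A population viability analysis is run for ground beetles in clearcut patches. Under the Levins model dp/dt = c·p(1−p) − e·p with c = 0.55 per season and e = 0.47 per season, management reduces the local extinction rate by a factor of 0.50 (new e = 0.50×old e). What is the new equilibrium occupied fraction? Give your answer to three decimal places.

Before: p* = 1 − 0.47/0.55 = 0.1455.
After the change, c = 0.55, e = 0.235, so p* = 1 − 0.235/0.55 = 0.5727.

0.573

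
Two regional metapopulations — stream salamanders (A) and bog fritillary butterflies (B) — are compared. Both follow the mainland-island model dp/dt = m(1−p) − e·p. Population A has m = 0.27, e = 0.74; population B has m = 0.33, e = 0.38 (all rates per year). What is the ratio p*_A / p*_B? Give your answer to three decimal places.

0.575

A: p*_A = m/(m+e) = 0.27/1.0100 = 0.2673.
B: p*_B = 0.33/0.7100 = 0.4648.
p*_A / p*_B = 0.2673/0.4648 = 0.5752.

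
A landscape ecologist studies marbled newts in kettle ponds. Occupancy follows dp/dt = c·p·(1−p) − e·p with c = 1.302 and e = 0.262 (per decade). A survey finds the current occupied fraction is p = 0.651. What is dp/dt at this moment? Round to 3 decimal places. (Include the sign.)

Colonization term: c·p·(1−p) = 1.302×0.651×0.3490 = 0.29581.
Extinction term: e·p = 0.17056.
dp/dt = 0.29581 − 0.17056 = 0.12525.

0.125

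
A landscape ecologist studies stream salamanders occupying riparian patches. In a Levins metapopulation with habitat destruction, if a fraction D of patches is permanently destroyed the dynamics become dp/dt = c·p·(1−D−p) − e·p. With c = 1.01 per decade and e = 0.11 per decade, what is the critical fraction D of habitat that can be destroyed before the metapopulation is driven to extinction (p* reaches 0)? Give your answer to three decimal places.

The nontrivial equilibrium is p* = (1−D) − e/c; extinction occurs when this hits zero.
So D_crit = 1 − e/c = 1 − 0.11/1.01 = 1 − 0.1089 = 0.8911.
This equals the undisturbed p*, a classic result of Lande's extension.

0.891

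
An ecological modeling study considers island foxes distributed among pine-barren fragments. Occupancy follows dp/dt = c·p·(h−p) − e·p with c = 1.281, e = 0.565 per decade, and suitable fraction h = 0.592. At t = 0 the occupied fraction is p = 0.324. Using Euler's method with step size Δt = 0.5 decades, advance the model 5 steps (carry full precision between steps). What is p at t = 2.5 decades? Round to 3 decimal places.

0.218

Update rule: p ← p + [c·p·(h−p) − e·p]·Δt with Δt = 0.5.
  1  |  dp/dt·Δt = -0.035914  |  p_1 = 0.288086
  2  |  dp/dt·Δt = -0.025306  |  p_2 = 0.262780
  3  |  dp/dt·Δt = -0.018824  |  p_3 = 0.243956
  4  |  dp/dt·Δt = -0.014534  |  p_4 = 0.229421
  5  |  dp/dt·Δt = -0.011533  |  p_5 = 0.217889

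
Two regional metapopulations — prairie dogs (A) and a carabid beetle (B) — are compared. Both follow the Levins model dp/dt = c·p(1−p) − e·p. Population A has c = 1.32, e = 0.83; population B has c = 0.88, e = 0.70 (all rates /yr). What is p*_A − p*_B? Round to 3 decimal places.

0.167

A: p*_A = 1 − 0.83/1.32 = 0.3712.
B: p*_B = 1 − 0.70/0.88 = 0.2045.
p*_A − p*_B = 0.3712 − 0.2045 = 0.1667.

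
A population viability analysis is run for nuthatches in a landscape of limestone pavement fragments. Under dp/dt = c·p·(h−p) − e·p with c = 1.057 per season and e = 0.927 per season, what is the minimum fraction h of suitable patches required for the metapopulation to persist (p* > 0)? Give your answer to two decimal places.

0.88

p* = h − e/c is positive only when h > e/c.
h_min = e/c = 0.927/1.057 = 0.8770.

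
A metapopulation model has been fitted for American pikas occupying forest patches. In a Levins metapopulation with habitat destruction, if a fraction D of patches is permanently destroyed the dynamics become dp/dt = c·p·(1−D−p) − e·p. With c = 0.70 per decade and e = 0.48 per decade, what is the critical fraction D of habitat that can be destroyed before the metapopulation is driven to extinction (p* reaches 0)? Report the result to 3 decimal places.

The nontrivial equilibrium is p* = (1−D) − e/c; extinction occurs when this hits zero.
So D_crit = 1 − e/c = 1 − 0.48/0.70 = 1 − 0.6857 = 0.3143.
Note this equals the original equilibrium occupancy — the Levins extinction-debt result.

0.314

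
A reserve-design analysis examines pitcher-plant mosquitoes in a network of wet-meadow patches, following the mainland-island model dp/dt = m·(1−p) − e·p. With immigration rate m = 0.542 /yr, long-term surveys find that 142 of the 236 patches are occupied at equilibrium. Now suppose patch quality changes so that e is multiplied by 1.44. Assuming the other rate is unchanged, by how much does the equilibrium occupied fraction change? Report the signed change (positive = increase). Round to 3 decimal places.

-0.090

Observed p* = 142/236 = 0.60169.
Balance m(1−p*) = e·p* gives e = m(1−p*)/p* = 0.542×0.39831/0.60169 = 0.35880.
New p* = m/(m+e) = 0.54200/(0.54200+0.51667) = 0.51196.
Δp* = 0.51196 − 0.60169 = -0.08973.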